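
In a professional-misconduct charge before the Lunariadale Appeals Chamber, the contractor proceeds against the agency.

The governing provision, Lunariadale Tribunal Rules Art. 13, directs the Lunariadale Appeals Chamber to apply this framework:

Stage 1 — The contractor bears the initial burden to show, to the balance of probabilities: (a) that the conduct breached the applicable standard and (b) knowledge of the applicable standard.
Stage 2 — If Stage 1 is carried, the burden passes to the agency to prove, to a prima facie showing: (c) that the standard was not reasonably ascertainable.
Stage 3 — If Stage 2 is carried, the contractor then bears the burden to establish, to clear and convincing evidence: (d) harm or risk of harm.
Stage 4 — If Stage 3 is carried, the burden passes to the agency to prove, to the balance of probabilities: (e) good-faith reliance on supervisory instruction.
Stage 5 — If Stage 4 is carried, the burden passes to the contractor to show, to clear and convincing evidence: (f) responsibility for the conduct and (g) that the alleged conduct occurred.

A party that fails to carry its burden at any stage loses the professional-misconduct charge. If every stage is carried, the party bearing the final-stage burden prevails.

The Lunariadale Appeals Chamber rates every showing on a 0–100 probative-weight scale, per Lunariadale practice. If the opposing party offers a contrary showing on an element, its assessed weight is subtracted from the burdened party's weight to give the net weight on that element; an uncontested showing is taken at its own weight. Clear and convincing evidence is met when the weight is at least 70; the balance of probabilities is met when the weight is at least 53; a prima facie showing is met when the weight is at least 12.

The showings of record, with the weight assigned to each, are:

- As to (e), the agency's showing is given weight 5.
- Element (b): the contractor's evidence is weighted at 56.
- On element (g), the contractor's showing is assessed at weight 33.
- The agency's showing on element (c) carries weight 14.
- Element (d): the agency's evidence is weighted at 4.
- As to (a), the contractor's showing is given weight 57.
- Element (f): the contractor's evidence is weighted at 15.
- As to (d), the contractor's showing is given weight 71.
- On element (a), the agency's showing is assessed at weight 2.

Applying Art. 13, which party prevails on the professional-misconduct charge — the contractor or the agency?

Stage 1 (contractor, the balance of probabilities, weight is at least 53): (a) net 57−2=55 ≥ 53 — meets; (b) 56 ≥ 53 — meets.
  Stage 1 carried; the burden shifts to the agency.
Stage 2 (agency, a prima facie showing, weight is at least 12): (c) 14 ≥ 12 — meets.
  Stage 2 carried; the burden shifts to the contractor.
Stage 3 (contractor, clear and convincing evidence, weight is at least 70): (d) net 71−4=67 < 70 — fails.
  The contractor does not carry Stage 3.
The analysis ends at Stage 3; the agency prevails.

agency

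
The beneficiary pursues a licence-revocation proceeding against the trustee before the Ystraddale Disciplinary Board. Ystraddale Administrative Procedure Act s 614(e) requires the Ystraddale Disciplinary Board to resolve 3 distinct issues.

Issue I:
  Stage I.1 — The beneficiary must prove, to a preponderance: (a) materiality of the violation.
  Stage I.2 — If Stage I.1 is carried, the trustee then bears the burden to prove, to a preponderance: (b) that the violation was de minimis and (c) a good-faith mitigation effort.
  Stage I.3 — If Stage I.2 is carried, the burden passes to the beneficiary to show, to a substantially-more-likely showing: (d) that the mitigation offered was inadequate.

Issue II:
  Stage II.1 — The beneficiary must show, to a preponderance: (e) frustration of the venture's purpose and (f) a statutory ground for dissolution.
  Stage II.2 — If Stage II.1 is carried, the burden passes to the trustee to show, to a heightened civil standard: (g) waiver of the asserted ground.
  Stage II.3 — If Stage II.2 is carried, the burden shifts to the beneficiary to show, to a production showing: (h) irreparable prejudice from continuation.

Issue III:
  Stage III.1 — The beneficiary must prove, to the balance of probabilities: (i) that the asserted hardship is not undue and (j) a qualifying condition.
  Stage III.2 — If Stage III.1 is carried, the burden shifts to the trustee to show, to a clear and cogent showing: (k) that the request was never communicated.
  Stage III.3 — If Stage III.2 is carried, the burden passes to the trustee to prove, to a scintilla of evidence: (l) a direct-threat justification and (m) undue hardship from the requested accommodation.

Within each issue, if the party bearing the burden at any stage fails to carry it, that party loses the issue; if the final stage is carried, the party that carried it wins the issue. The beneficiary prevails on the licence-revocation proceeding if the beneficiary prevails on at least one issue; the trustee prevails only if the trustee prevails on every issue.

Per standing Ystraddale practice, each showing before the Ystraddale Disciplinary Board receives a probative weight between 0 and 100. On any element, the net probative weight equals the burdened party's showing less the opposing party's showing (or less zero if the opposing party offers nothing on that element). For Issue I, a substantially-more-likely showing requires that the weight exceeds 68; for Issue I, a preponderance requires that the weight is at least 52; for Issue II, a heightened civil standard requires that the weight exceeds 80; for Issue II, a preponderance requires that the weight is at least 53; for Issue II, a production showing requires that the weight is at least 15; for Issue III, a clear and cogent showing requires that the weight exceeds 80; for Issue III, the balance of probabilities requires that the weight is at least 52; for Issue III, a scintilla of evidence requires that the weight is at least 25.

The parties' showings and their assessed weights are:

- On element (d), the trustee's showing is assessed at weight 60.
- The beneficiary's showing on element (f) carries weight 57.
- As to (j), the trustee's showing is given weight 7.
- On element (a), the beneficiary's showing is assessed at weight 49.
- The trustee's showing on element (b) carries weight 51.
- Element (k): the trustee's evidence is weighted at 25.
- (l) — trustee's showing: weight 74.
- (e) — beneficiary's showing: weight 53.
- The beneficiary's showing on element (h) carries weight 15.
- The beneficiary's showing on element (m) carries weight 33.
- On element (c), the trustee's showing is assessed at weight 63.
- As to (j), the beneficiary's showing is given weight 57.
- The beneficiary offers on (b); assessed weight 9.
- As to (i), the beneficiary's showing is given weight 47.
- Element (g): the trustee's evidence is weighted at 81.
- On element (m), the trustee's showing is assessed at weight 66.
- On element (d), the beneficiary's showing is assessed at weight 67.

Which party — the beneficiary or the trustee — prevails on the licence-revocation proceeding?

beneficiary

— Issue I —
Stage I.1 (beneficiary, a preponderance, weight is at least 52): (a) 49 < 52 — fails.
  Stage I.1 not carried; the beneficiary fails its burden.
So the trustee prevails on this issue.
— Issue II —
Stage II.1 — burden on beneficiary; standard: a preponderance (weight is at least 53).
    (e): 53 ≥ 53 [met]
    (f): 57 ≥ 53 [met]
  The beneficiary carries Stage II.1; the trustee now bears the burden.
Stage II.2 — burden on trustee; standard: a heightened civil standard (weight exceeds 80).
    (g): 81 > 80 [met]
  Stage II.2 is satisfied; the onus moves to the beneficiary.
Stage II.3 — burden on beneficiary; standard: a production showing (weight is at least 15).
    (h): 15 ≥ 15 [met]
  The beneficiary carries the last stage.
All stages carried — the beneficiary prevails on this issue.
— Issue III —
At Stage III.1 the beneficiary must meet the balance of probabilities (weight is at least 52): on (i) the weight is 47, < 52, so (i) does not meet the standard; on (j) the weight is 57 less the opposing 7 gives net 50, which does not reach 52, so (j) does not meet the standard.
  Not every element is met, so the beneficiary fails to carry Stage III.1.
So the trustee prevails on this issue.
Per-issue: Issue I → trustee; Issue II → beneficiary; Issue III → trustee. The beneficiary must prevail on at least one issue; overall, the beneficiary prevails.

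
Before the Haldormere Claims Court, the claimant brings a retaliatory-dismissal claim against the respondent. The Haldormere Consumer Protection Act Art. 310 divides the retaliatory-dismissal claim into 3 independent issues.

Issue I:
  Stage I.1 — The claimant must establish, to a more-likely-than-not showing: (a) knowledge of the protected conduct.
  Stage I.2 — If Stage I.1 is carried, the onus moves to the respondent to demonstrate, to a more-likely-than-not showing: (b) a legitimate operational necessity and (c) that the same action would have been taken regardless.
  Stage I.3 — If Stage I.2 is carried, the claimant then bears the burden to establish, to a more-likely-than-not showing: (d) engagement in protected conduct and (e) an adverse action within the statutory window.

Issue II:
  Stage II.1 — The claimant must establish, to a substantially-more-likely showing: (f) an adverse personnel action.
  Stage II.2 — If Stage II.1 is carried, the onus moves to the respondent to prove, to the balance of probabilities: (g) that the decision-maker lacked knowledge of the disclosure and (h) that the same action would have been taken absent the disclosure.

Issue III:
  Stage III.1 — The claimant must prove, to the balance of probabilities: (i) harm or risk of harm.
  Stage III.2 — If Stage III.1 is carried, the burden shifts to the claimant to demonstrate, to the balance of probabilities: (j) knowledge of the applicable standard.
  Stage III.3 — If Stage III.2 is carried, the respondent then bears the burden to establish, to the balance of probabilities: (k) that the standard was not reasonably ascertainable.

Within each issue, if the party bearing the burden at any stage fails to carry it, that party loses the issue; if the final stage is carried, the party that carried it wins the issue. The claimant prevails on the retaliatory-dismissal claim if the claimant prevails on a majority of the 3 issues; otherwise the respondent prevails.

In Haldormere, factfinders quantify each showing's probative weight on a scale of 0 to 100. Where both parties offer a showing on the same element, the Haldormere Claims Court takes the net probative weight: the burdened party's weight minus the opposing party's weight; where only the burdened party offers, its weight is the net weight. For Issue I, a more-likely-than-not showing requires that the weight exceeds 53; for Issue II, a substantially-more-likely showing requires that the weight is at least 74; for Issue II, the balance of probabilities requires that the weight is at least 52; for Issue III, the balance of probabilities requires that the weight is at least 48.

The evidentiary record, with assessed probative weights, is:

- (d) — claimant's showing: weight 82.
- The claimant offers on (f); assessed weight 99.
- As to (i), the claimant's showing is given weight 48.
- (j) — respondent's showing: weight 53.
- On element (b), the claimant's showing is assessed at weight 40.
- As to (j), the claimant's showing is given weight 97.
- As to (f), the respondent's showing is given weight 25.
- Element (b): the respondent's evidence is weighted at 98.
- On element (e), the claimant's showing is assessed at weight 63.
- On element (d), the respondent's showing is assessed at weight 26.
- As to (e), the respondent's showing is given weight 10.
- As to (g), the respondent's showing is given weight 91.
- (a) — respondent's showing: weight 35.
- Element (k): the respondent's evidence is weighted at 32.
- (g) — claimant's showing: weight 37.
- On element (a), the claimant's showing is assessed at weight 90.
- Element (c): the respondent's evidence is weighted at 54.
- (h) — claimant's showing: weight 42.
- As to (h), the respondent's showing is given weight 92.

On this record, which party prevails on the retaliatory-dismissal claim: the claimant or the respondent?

— Issue I —
At Stage I.1 the claimant must meet a more-likely-than-not showing (weight exceeds 53): on (a) the weight is 90 less the opposing 35 gives net 55, which does exceed 53, so (a) meets the standard.
  The claimant carries Stage I.1; the respondent now bears the burden.
At Stage I.2 the respondent must meet a more-likely-than-not showing (weight exceeds 53): on (b) the weight is 98 less the opposing 40 gives net 58, which does exceed 53, so (b) meets the standard; on (c) the weight is 54, which does exceed 53, so (c) meets the standard.
  All elements met. The burden passes to the claimant.
At Stage I.3 the claimant must meet a more-likely-than-not showing (weight exceeds 53): on (d) the weight is 82 less the opposing 26 gives net 56, > 53, so (d) meets the standard; on (e) the weight is 63 less the opposing 10 gives net 53, ≤ 53, so (e) does not meet the standard.
  The claimant does not carry Stage I.3.
The analysis ends at Stage I.3; the respondent prevails on this issue.
— Issue II —
Stage II.1 (claimant, a substantially-more-likely showing, weight is at least 74): (f) net 99−25=74 ≥ 74 — meets.
  Stage II.1 carried; the burden shifts to the respondent.
Stage II.2 (respondent, the balance of probabilities, weight is at least 52): (g) net 91−37=54 ≥ 52 — meets; (h) net 92−42=50 < 52 — fails.
  Stage II.2 not carried; the respondent fails its burden.
The claimant prevails on this issue.
— Issue III —
Stage III.1 (claimant, the balance of probabilities, weight is at least 48): (i) 48 ≥ 48 — meets.
  Stage III.1 is satisfied; the claimant continues to bear the burden.
Stage III.2 (claimant, the balance of probabilities, weight is at least 48): (j) net 97−53=44 < 48 — fails.
  Not every element is met, so the claimant fails to carry Stage III.2.
The analysis ends at Stage III.2; the respondent prevails on this issue.
Per-issue: Issue I → respondent; Issue II → claimant; Issue III → respondent. The claimant must prevail on a majority of issues; overall, the respondent prevails.

respondent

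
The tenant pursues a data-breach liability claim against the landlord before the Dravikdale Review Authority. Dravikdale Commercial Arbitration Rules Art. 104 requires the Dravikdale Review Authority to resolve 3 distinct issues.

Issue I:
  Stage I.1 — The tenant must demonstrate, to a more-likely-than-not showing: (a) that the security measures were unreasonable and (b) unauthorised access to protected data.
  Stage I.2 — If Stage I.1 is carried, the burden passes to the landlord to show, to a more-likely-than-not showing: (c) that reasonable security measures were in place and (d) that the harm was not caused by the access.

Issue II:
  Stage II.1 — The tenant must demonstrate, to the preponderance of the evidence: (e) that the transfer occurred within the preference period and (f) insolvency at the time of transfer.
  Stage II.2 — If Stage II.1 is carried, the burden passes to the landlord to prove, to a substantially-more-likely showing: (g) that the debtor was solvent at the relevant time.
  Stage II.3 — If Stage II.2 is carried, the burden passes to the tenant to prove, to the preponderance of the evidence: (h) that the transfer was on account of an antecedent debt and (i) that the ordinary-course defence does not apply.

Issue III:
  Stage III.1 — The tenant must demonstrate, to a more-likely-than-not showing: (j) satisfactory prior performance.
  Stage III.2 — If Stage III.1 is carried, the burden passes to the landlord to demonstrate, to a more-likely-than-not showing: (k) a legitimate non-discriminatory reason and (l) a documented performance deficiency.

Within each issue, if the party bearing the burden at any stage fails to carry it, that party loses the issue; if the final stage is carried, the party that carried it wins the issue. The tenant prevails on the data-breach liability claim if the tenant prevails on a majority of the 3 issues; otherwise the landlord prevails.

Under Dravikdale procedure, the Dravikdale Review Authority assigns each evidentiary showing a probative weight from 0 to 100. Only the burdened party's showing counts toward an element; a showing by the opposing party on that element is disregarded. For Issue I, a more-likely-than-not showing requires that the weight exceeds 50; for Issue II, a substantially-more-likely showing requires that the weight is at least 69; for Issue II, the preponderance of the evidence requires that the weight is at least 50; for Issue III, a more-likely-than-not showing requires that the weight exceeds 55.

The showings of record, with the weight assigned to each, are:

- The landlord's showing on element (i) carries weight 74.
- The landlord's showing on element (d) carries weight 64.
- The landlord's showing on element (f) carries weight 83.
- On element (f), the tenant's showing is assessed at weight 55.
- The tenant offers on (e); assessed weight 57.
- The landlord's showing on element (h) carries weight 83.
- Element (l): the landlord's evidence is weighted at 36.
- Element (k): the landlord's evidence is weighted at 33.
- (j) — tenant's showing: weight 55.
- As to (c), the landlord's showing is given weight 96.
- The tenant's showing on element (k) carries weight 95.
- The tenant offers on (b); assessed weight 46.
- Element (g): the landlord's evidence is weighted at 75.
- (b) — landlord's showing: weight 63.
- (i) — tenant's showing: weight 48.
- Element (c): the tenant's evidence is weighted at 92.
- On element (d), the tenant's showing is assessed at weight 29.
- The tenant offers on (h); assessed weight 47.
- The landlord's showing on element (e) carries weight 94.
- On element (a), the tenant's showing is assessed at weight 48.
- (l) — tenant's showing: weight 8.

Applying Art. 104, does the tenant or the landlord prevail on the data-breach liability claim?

— Issue I —
Stage I.1 — burden on tenant; standard: a more-likely-than-not showing (weight exceeds 50).
    (a): 48 ≤ 50 [not met]
    (b): 46 (landlord's 63 disregarded) ≤ 50 [not met]
  Stage I.1 not carried; the tenant fails its burden.
The analysis ends at Stage I.1; the landlord prevails on this issue.
— Issue II —
Stage II.1 (tenant, the preponderance of the evidence, weight is at least 50): (e) 57 (landlord's 94 disregarded) ≥ 50 — meets; (f) 55 (landlord's 83 disregarded) ≥ 50 — meets.
  All elements met. The burden passes to the landlord.
Stage II.2 (landlord, a substantially-more-likely showing, weight is at least 69): (g) 75 ≥ 69 — meets.
  Stage II.2 is satisfied; the onus moves to the tenant.
Stage II.3 (tenant, the preponderance of the evidence, weight is at least 50): (h) 47 (landlord's 83 disregarded) < 50 — fails; (i) 48 (landlord's 74 disregarded) < 50 — fails.
  Not every element is met, so the tenant fails to carry Stage II.3.
So the landlord prevails on this issue.
— Issue III —
At Stage III.1 the tenant must meet a more-likely-than-not showing (weight exceeds 55): on (j) the weight is 55, which does not exceed 55, so (j) does not meet the standard.
  Stage III.1 not carried; the tenant fails its burden.
The landlord prevails on this issue.
Per-issue: Issue I → landlord; Issue II → landlord; Issue III → landlord. The tenant must prevail on a majority of issues; overall, the landlord prevails.

landlord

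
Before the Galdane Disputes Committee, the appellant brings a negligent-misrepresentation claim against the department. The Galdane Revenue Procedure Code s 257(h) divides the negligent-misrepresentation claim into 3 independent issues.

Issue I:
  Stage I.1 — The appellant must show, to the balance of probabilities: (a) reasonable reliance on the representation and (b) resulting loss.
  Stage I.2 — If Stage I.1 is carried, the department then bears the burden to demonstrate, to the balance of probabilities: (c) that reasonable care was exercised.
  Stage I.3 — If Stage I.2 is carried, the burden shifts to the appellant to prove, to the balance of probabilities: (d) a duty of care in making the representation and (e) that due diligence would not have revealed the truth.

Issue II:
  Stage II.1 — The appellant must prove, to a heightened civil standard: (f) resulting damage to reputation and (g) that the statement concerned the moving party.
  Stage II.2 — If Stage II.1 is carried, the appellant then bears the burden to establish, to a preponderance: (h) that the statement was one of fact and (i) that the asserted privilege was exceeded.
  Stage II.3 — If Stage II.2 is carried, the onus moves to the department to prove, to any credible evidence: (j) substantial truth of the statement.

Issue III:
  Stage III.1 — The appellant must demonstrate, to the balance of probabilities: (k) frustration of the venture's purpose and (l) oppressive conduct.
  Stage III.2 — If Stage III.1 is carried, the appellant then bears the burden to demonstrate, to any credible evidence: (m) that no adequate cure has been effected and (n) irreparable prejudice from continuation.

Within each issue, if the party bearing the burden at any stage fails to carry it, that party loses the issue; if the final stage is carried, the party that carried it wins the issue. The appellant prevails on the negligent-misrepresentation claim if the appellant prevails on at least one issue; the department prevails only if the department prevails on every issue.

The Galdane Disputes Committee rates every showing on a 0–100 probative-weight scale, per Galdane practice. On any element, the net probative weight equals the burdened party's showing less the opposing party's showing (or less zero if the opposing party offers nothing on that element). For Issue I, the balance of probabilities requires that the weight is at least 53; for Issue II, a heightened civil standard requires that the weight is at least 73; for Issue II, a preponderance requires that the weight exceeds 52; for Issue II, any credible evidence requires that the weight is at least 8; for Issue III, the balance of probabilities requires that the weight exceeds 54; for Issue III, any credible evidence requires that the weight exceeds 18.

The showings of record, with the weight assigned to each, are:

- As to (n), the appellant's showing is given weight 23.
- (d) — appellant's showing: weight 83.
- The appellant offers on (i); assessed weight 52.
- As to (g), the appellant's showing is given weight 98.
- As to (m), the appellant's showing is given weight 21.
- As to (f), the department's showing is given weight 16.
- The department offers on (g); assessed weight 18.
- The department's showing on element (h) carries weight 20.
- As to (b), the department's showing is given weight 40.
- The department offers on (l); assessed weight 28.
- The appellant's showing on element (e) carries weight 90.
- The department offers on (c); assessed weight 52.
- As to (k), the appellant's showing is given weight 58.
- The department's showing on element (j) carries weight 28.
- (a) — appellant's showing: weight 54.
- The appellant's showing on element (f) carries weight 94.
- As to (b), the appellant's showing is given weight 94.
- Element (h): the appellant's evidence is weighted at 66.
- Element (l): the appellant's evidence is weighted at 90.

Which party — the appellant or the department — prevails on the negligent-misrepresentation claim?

appellant

— Issue I —
Stage I.1 — burden on appellant; standard: the balance of probabilities (weight is at least 53).
    (a): 54 ≥ 53 [met]
    (b): 94 − 40 = 54 ≥ 53 [met]
  Stage I.1 carried; the burden shifts to the department.
Stage I.2 — burden on department; standard: the balance of probabilities (weight is at least 53).
    (c): 52 < 53 [not met]
  The department does not carry Stage I.2.
The appellant prevails on this issue.
— Issue II —
Stage II.1 (appellant, a heightened civil standard, weight is at least 73): (f) net 94−16=78 ≥ 73 — meets; (g) net 98−18=80 ≥ 73 — meets.
  Stage II.1 is satisfied; the appellant continues to bear the burden.
Stage II.2 (appellant, a preponderance, weight exceeds 52): (h) net 66−20=46 ≤ 52 — fails; (i) 52 ≤ 52 — fails.
  Not every element is met, so the appellant fails to carry Stage II.2.
The department prevails on this issue.
— Issue III —
At Stage III.1 the appellant must meet the balance of probabilities (weight exceeds 54): on (k) the weight is 58, > 54, so (k) meets the standard; on (l) the weight is 90 less the opposing 28 gives net 62, > 54, so (l) meets the standard.
  Stage III.1 carried; the burden remains with the appellant.
At Stage III.2 the appellant must meet any credible evidence (weight exceeds 18): on (m) the weight is 21, > 18, so (m) meets the standard; on (n) the weight is 23, which does exceed 18, so (n) meets the standard.
  The appellant carries the last stage.
Every stage carried; the appellant prevails on this issue.
Per-issue: Issue I → appellant; Issue II → department; Issue III → appellant. The appellant must prevail on at least one issue; overall, the appellant prevails.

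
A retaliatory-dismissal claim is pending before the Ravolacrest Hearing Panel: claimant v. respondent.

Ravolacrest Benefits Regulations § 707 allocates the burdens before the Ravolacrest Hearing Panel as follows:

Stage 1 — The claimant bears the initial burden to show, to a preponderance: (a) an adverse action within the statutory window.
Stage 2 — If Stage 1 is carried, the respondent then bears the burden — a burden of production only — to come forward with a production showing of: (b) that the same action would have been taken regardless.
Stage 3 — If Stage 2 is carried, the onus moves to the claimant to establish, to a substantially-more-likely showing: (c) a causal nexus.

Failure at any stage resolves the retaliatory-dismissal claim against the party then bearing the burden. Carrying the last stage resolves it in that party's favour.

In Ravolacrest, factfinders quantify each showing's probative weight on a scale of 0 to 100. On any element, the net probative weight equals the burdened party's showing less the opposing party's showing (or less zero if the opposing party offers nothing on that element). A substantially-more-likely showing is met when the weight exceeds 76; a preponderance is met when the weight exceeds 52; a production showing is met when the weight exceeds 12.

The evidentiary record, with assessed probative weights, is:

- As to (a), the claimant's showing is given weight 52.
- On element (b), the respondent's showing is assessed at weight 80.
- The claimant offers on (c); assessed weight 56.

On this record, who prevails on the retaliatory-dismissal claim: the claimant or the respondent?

Stage 1 (claimant, a preponderance, weight exceeds 52): (a) 52 ≤ 52 — fails.
  Not every element is met, so the claimant fails to carry Stage 1.
The respondent prevails.

respondent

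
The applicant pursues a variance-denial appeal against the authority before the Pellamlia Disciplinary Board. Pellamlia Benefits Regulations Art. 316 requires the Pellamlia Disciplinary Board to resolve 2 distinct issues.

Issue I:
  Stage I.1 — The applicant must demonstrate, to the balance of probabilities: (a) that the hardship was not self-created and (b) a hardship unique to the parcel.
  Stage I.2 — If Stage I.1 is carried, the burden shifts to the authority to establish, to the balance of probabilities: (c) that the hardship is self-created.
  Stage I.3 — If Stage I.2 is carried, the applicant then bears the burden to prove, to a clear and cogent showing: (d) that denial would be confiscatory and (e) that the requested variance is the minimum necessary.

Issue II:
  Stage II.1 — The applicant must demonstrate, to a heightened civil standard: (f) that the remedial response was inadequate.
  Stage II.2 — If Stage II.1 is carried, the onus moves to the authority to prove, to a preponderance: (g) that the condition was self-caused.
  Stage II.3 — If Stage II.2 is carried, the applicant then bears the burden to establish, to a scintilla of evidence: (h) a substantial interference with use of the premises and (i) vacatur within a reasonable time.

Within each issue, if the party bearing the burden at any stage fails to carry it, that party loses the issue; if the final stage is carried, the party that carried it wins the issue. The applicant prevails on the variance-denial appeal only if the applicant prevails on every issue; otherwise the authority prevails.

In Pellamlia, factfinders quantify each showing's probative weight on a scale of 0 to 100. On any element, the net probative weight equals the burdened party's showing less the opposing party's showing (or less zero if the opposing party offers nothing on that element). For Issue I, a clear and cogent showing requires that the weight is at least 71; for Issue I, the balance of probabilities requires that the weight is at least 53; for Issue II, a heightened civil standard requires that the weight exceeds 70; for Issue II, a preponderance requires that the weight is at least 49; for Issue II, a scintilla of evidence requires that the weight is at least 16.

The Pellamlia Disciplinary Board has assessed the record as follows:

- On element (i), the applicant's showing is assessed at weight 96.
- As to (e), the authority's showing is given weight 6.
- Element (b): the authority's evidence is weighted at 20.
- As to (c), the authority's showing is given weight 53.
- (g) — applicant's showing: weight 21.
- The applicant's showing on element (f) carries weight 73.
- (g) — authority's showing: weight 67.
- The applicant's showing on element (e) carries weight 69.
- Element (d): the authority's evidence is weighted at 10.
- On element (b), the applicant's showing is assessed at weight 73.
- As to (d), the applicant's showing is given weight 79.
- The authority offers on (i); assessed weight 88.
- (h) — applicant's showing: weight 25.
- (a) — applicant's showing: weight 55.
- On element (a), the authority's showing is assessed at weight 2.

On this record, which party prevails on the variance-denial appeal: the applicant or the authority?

— Issue I —
Stage I.1 — burden on applicant; standard: the balance of probabilities (weight is at least 53).
    (a): 55 − 2 = 53 ≥ 53 [met]
    (b): 73 − 20 = 53 ≥ 53 [met]
  Stage I.1 carried; the burden shifts to the authority.
Stage I.2 — burden on authority; standard: the balance of probabilities (weight is at least 53).
    (c): 53 ≥ 53 [met]
  All elements met. The burden passes to the applicant.
Stage I.3 — burden on applicant; standard: a clear and cogent showing (weight is at least 71).
    (d): 79 − 10 = 69 < 71 [not met]
    (e): 69 − 6 = 63 < 71 [not met]
  Stage I.3 not carried; the applicant fails its burden.
So the authority prevails on this issue.
— Issue II —
Stage II.1 — burden on applicant; standard: a heightened civil standard (weight exceeds 70).
    (f): 73 > 70 [met]
  Stage II.1 carried; the burden shifts to the authority.
Stage II.2 — burden on authority; standard: a preponderance (weight is at least 49).
    (g): 67 − 21 = 46 < 49 [not met]
  Stage II.2 not carried; the authority fails its burden.
The analysis ends at Stage II.2; the applicant prevails on this issue.
Per-issue: Issue I → authority; Issue II → applicant. The applicant must prevail on every issue; overall, the authority prevails.

authority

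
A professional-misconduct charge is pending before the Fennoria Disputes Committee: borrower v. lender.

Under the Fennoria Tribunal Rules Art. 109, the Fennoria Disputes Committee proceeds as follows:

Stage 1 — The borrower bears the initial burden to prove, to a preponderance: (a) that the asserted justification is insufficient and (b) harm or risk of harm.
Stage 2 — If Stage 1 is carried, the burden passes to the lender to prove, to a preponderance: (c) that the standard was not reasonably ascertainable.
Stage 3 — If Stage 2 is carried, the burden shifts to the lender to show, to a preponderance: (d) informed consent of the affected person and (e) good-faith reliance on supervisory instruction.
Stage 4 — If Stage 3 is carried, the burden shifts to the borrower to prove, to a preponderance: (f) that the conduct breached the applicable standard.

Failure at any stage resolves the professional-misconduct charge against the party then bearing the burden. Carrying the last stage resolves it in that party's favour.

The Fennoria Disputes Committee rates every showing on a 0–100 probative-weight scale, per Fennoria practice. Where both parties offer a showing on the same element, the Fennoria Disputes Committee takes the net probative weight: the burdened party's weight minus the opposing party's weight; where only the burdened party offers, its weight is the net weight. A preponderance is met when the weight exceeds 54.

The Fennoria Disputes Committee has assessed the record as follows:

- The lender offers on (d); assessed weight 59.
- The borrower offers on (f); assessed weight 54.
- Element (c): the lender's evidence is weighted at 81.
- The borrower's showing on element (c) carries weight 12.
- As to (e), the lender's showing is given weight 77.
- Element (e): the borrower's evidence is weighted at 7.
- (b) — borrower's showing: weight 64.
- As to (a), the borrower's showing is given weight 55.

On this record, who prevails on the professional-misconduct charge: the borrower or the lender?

lender

At Stage 1 the borrower must meet a preponderance (weight exceeds 54): on (a) the weight is 55, > 54, so (a) meets the standard; on (b) the weight is 64, which does exceed 54, so (b) meets the standard.
  The borrower carries Stage 1; the lender now bears the burden.
At Stage 2 the lender must meet a preponderance (weight exceeds 54): on (c) the weight is 81 less the opposing 12 gives net 69, > 54, so (c) meets the standard.
  Stage 2 is satisfied; the lender continues to bear the burden.
At Stage 3 the lender must meet a preponderance (weight exceeds 54): on (d) the weight is 59, which does exceed 54, so (d) meets the standard; on (e) the weight is 77 less the opposing 7 gives net 70, > 54, so (e) meets the standard.
  The lender carries Stage 3; the borrower now bears the burden.
At Stage 4 the borrower must meet a preponderance (weight exceeds 54): on (f) the weight is 54, which does not exceed 54, so (f) does not meet the standard.
  Not every element is met, so the borrower fails to carry Stage 4.
So the lender prevails.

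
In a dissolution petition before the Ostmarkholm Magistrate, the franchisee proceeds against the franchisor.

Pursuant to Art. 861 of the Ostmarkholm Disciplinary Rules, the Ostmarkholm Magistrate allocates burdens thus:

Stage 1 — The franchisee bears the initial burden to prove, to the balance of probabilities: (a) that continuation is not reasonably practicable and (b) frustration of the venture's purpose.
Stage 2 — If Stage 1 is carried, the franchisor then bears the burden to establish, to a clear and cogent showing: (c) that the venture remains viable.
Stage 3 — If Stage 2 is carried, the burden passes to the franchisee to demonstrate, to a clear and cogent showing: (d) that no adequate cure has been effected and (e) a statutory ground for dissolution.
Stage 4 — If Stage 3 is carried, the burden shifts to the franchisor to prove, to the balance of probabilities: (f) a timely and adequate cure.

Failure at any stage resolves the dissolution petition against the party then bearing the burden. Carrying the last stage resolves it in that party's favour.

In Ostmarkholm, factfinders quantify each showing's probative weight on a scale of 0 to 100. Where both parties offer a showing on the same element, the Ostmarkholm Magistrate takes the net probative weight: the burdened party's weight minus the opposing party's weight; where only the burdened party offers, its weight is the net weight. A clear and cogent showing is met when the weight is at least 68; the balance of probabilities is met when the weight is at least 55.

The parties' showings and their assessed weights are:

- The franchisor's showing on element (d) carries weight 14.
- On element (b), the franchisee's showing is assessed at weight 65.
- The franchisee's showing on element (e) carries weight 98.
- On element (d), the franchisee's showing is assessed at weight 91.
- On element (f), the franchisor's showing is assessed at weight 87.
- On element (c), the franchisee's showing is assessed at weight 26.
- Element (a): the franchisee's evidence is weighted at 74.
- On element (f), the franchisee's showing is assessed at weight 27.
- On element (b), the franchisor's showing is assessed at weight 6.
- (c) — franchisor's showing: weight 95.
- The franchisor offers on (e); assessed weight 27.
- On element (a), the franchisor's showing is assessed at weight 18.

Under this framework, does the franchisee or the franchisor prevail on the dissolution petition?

franchisor

Stage 1 — burden on franchisee; standard: the balance of probabilities (weight is at least 55).
    (a): 74 − 18 = 56 ≥ 55 [met]
    (b): 65 − 6 = 59 ≥ 55 [met]
  The franchisee carries Stage 1; the franchisor now bears the burden.
Stage 2 — burden on franchisor; standard: a clear and cogent showing (weight is at least 68).
    (c): 95 − 26 = 69 ≥ 68 [met]
  All elements met. The burden passes to the franchisee.
Stage 3 — burden on franchisee; standard: a clear and cogent showing (weight is at least 68).
    (d): 91 − 14 = 77 ≥ 68 [met]
    (e): 98 − 27 = 71 ≥ 68 [met]
  Stage 3 is satisfied; the onus moves to the franchisor.
Stage 4 — burden on franchisor; standard: the balance of probabilities (weight is at least 55).
    (f): 87 − 27 = 60 ≥ 55 [met]
  Stage 4 carried; the final stage is satisfied.
Every stage carried; the franchisor prevails.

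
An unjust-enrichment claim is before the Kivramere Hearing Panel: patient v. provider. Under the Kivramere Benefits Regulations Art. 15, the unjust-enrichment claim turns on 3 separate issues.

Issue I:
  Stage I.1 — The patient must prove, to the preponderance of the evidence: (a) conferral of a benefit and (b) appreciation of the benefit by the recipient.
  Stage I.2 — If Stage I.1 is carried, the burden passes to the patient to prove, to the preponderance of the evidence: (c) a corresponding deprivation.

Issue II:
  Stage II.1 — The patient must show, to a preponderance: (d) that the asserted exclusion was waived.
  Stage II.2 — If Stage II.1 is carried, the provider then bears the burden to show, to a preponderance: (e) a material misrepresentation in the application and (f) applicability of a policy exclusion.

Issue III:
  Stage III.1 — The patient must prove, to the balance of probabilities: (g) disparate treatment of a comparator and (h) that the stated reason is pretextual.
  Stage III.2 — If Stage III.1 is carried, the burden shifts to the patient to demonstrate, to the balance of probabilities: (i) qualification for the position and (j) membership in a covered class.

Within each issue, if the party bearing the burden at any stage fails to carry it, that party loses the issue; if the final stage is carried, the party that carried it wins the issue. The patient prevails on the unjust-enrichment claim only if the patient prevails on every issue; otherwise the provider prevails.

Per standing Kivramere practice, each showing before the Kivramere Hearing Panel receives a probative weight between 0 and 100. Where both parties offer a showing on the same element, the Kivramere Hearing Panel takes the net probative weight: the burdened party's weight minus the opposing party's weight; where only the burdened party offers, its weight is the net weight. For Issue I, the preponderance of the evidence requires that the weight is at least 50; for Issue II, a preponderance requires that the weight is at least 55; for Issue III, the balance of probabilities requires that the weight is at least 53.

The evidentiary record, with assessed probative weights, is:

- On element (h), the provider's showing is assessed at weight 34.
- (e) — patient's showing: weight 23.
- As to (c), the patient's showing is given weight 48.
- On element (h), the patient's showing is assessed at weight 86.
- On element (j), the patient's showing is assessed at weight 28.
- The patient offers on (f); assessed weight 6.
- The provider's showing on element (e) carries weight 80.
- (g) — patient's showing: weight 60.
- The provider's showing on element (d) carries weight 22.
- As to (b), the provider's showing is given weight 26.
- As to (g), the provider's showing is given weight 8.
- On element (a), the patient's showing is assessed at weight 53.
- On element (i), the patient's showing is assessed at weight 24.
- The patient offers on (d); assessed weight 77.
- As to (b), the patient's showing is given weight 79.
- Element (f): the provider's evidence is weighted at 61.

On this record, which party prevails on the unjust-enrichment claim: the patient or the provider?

provider

— Issue I —
At Stage I.1 the patient must meet the preponderance of the evidence (weight is at least 50): on (a) the weight is 53, ≥ 50, so (a) meets the standard; on (b) the weight is 79 less the opposing 26 gives net 53, which does reach 50, so (b) meets the standard.
  Stage I.1 carried; the burden remains with the patient.
At Stage I.2 the patient must meet the preponderance of the evidence (weight is at least 50): on (c) the weight is 48, which does not reach 50, so (c) does not meet the standard.
  Not every element is met, so the patient fails to carry Stage I.2.
The provider prevails on this issue.
— Issue II —
At Stage II.1 the patient must meet a preponderance (weight is at least 55): on (d) the weight is 77 less the opposing 22 gives net 55, which does reach 55, so (d) meets the standard.
  All elements met. The burden passes to the provider.
At Stage II.2 the provider must meet a preponderance (weight is at least 55): on (e) the weight is 80 less the opposing 23 gives net 57, which does reach 55, so (e) meets the standard; on (f) the weight is 61 less the opposing 6 gives net 55, which does reach 55, so (f) meets the standard.
  Stage II.2 carried; the final stage is satisfied.
Every stage carried; the provider prevails on this issue.
— Issue III —
Stage III.1 — burden on patient; standard: the balance of probabilities (weight is at least 53).
    (g): 60 − 8 = 52 < 53 [not met]
    (h): 86 − 34 = 52 < 53 [not met]
  Not every element is met, so the patient fails to carry Stage III.1.
The analysis ends at Stage III.1; the provider prevails on this issue.
Per-issue: Issue I → provider; Issue II → provider; Issue III → provider. The patient must prevail on every issue; overall, the provider prevails.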